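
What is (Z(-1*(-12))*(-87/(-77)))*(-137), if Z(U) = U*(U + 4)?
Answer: -2288448/77 ≈ -29720.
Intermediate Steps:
Z(U) = U*(4 + U)
(Z(-1*(-12))*(-87/(-77)))*(-137) = (((-1*(-12))*(4 - 1*(-12)))*(-87/(-77)))*(-137) = ((12*(4 + 12))*(-87*(-1/77)))*(-137) = ((12*16)*(87/77))*(-137) = (192*(87/77))*(-137) = (16704/77)*(-137) = -2288448/77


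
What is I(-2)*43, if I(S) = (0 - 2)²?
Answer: 172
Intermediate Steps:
I(S) = 4 (I(S) = (-2)² = 4)
I(-2)*43 = 4*43 = 172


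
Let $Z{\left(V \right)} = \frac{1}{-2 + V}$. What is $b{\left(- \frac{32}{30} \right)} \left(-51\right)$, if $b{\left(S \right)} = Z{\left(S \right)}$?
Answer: $\frac{765}{46} \approx 16.63$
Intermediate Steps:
$b{\left(S \right)} = \frac{1}{-2 + S}$
$b{\left(- \frac{32}{30} \right)} \left(-51\right) = \frac{1}{-2 - \frac{32}{30}} \left(-51\right) = \frac{1}{-2 - \frac{16}{15}} \left(-51\right) = \frac{1}{- \frac{46}{15}} \left(-51\right) = \left(- \frac{15}{46}\right) \left(-51\right) = \frac{765}{46}$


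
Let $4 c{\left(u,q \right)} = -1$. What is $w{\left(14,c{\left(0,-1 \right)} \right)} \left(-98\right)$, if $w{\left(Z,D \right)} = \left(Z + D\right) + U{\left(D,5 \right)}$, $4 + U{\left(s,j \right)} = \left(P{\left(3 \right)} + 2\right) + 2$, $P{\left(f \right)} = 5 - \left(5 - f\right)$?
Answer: $- \frac{3283}{2} \approx -1641.5$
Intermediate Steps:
$c{\left(u,q \right)} = - \frac{1}{4}$ ($c{\left(u,q \right)} = \frac{1}{4} \left(-1\right) = - \frac{1}{4}$)
$P{\left(f \right)} = f$ ($P{\left(f \right)} = 5 + \left(-5 + f\right) = f$)
$U{\left(s,j \right)} = 3$ ($U{\left(s,j \right)} = -4 + \left(\left(3 + 2\right) + 2\right) = -4 + \left(5 + 2\right) = -4 + 7 = 3$)
$w{\left(Z,D \right)} = 3 + D + Z$ ($w{\left(Z,D \right)} = \left(Z + D\right) + 3 = \left(D + Z\right) + 3 = 3 + D + Z$)
$w{\left(14,c{\left(0,-1 \right)} \right)} \left(-98\right) = \left(3 - \frac{1}{4} + 14\right) \left(-98\right) = \frac{67}{4} \left(-98\right) = - \frac{3283}{2}$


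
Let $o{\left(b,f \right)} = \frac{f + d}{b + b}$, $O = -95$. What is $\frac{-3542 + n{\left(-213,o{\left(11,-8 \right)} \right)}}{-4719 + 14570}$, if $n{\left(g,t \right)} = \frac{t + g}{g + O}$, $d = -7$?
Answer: $- \frac{23995891}{66750376} \approx -0.35949$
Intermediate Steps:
$o{\left(b,f \right)} = \frac{-7 + f}{2 b}$ ($o{\left(b,f \right)} = \frac{f - 7}{b + b} = \frac{-7 + f}{2 b}$)
$n{\left(g,t \right)} = \frac{g + t}{-95 + g}$ ($n{\left(g,t \right)} = \frac{t + g}{g - 95} = \frac{g + t}{-95 + g}$)
$\frac{-3542 + n{\left(-213,o{\left(11,-8 \right)} \right)}}{-4719 + 14570} = \frac{-3542 + \frac{-213 + \frac{-7 - 8}{2 \cdot 11}}{-95 - 213}}{-4719 + 14570} = \frac{-3542 + \frac{-213 + \frac{1}{2} \cdot \frac{1}{11} \left(-15\right)}{-308}}{9851} = \left(-3542 - \frac{-213 - \frac{15}{22}}{308}\right) \frac{1}{9851} = \left(-3542 - - \frac{4701}{6776}\right) \frac{1}{9851} = \left(-3542 + \frac{4701}{6776}\right) \frac{1}{9851} = \left(- \frac{23995891}{6776}\right) \frac{1}{9851} = - \frac{23995891}{66750376}$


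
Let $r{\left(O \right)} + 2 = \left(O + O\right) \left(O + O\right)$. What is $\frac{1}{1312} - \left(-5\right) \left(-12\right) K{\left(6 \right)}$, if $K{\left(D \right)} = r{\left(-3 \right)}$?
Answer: $- \frac{2676479}{1312} \approx -2040.0$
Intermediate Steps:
$r{\left(O \right)} = -2 + 4 O^{2}$ ($r{\left(O \right)} = -2 + \left(O + O\right) \left(O + O\right) = -2 + 2 O 2 O = -2 + 4 O^{2}$)
$K{\left(D \right)} = 34$ ($K{\left(D \right)} = -2 + 4 \left(-3\right)^{2} = -2 + 4 \cdot 9 = -2 + 36 = 34$)
$\frac{1}{1312} - \left(-5\right) \left(-12\right) K{\left(6 \right)} = \frac{1}{1312} - \left(-5\right) \left(-12\right) 34 = \frac{1}{1312} - 60 \cdot 34 = \frac{1}{1312} - 2040 = - \frac{2676479}{1312}$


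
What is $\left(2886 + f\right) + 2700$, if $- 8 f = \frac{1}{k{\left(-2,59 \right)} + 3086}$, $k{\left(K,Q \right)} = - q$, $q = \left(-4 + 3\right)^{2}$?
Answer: $\frac{137862479}{24680} \approx 5586.0$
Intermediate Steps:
$q = 1$ ($q = \left(-1\right)^{2} = 1$)
$k{\left(K,Q \right)} = -1$ ($k{\left(K,Q \right)} = \left(-1\right) 1 = -1$)
$f = - \frac{1}{24680}$ ($f = - \frac{1}{8 \left(-1 + 3086\right)} = - \frac{1}{8 \cdot 3085} = \left(- \frac{1}{8}\right) \frac{1}{3085} = - \frac{1}{24680} \approx -4.0519 \cdot 10^{-5}$)
$\left(2886 + f\right) + 2700 = \left(2886 - \frac{1}{24680}\right) + 2700 = \frac{71226479}{24680} + 2700 = \frac{137862479}{24680}$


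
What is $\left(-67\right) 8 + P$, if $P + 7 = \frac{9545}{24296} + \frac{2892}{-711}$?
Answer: $- \frac{3147835715}{5758152} \approx -546.67$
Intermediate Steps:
$P = - \frac{61466243}{5758152}$ ($P = -7 + \left(\frac{9545}{24296} + \frac{2892}{-711}\right) = -7 + \left(9545 \cdot \frac{1}{24296} + 2892 \left(- \frac{1}{711}\right)\right) = -7 + \left(\frac{9545}{24296} - \frac{964}{237}\right) = -7 - \frac{21159179}{5758152} = - \frac{61466243}{5758152} \approx -10.675$)
$\left(-67\right) 8 + P = \left(-67\right) 8 - \frac{61466243}{5758152} = -536 - \frac{61466243}{5758152} = - \frac{3147835715}{5758152}$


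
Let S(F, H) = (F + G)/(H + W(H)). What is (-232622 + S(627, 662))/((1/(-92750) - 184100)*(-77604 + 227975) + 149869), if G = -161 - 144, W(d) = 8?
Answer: 1445568276950/172030022547316607 ≈ 8.4030e-6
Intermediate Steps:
G = -305
S(F, H) = (-305 + F)/(8 + H) (S(F, H) = (F - 305)/(H + 8) = (-305 + F)/(8 + H))
(-232622 + S(627, 662))/((1/(-92750) - 184100)*(-77604 + 227975) + 149869) = (-232622 + (-305 + 627)/(8 + 662))/((1/(-92750) - 184100)*(-77604 + 227975) + 149869) = (-232622 + 322/670)/((-1/92750 - 184100)*150371 + 149869) = (-232622 + (1/670)*322)/(-17075275001/92750*150371 + 149869) = (-232622 + 161/335)/(-2567626177175371/92750 + 149869) = -77928209/(335*(-2567612276825621/92750)) = -77928209/335*(-92750/2567612276825621) = 1445568276950/172030022547316607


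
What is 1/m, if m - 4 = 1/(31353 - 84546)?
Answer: 53193/212771 ≈ 0.25000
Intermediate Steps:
m = 212771/53193 (m = 4 + 1/(31353 - 84546) = 4 + 1/(-53193) = 4 - 1/53193 = 212771/53193 ≈ 4.0000)
1/m = 1/(212771/53193) = 53193/212771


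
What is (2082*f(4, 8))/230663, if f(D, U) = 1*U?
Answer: 16656/230663 ≈ 0.072209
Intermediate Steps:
f(D, U) = U
(2082*f(4, 8))/230663 = (2082*8)/230663 = 16656*(1/230663) = 16656/230663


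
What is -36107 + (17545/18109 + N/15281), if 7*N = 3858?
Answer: -9991381986512/276723629 ≈ -36106.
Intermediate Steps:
N = 3858/7 (N = (⅐)*3858 = 3858/7 ≈ 551.14)
-36107 + (17545/18109 + N/15281) = -36107 + (17545/18109 + (3858/7)/15281) = -36107 + (17545*(1/18109) + (3858/7)*(1/15281)) = -36107 + (17545/18109 + 3858/106967) = -36107 + 278085791/276723629 = -9991381986512/276723629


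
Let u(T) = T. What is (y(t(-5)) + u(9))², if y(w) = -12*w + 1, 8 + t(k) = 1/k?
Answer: 293764/25 ≈ 11751.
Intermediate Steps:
t(k) = -8 + 1/k
y(w) = 1 - 12*w
(y(t(-5)) + u(9))² = ((1 - 12*(-8 + 1/(-5))) + 9)² = ((1 - 12*(-8 - ⅕)) + 9)² = ((1 - 12*(-41/5)) + 9)² = ((1 + 492/5) + 9)² = (497/5 + 9)² = (542/5)² = 293764/25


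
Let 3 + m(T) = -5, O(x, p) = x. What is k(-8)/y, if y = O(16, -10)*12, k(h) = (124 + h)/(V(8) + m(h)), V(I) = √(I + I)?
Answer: -29/192 ≈ -0.15104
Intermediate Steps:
V(I) = √2*√I (V(I) = √(2*I) = √2*√I)
m(T) = -8 (m(T) = -3 - 5 = -8)
k(h) = -31 - h/4 (k(h) = (124 + h)/(√2*√8 - 8) = (124 + h)/(√2*(2*√2) - 8) = (124 + h)/(4 - 8) = (124 + h)/(-4) = (124 + h)*(-¼) = -31 - h/4)
y = 192 (y = 16*12 = 192)
k(-8)/y = (-31 - ¼*(-8))/192 = (-31 + 2)*(1/192) = -29*1/192 = -29/192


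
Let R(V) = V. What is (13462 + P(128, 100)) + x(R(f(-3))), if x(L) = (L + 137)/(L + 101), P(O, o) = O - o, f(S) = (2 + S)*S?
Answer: 350775/26 ≈ 13491.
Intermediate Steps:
f(S) = S*(2 + S)
x(L) = (137 + L)/(101 + L)
(13462 + P(128, 100)) + x(R(f(-3))) = (13462 + (128 - 1*100)) + (137 - 3*(2 - 3))/(101 - 3*(2 - 3)) = (13462 + (128 - 100)) + (137 - 3*(-1))/(101 - 3*(-1)) = (13462 + 28) + (137 + 3)/(101 + 3) = 13490 + 140/104 = 13490 + (1/104)*140 = 13490 + 35/26 = 350775/26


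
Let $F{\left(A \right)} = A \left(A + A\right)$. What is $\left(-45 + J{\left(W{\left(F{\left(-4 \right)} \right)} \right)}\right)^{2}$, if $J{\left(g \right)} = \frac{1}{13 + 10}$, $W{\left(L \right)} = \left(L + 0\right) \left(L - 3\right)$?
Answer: $\frac{1069156}{529} \approx 2021.1$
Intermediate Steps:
$F{\left(A \right)} = 2 A^{2}$ ($F{\left(A \right)} = A 2 A = 2 A^{2}$)
$W{\left(L \right)} = L \left(-3 + L\right)$
$J{\left(g \right)} = \frac{1}{23}$
$\left(-45 + J{\left(W{\left(F{\left(-4 \right)} \right)} \right)}\right)^{2} = \left(-45 + \frac{1}{23}\right)^{2} = \left(- \frac{1034}{23}\right)^{2} = \frac{1069156}{529}$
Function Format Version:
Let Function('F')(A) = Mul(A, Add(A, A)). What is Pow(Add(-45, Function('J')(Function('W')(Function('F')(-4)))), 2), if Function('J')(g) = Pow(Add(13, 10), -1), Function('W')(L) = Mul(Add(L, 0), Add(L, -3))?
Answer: Rational(1069156, 529) ≈ 2021.1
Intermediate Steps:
Function('F')(A) = Mul(2, Pow(A, 2)) (Function('F')(A) = Mul(A, Mul(2, A)) = Mul(2, Pow(A, 2)))
Function('W')(L) = Mul(L, Add(-3, L))
Function('J')(g) = Rational(1, 23) (Function('J')(g) = Pow(23, -1) = Rational(1, 23))
Pow(Add(-45, Function('J')(Function('W')(Function('F')(-4)))), 2) = Pow(Add(-45, Rational(1, 23)), 2) = Pow(Rational(-1034, 23), 2) = Rational(1069156, 529)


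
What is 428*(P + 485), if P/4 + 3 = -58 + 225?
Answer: 488348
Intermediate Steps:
P = 656 (P = -12 + 4*(-58 + 225) = -12 + 4*167 = -12 + 668 = 656)
428*(P + 485) = 428*(656 + 485) = 428*1141 = 488348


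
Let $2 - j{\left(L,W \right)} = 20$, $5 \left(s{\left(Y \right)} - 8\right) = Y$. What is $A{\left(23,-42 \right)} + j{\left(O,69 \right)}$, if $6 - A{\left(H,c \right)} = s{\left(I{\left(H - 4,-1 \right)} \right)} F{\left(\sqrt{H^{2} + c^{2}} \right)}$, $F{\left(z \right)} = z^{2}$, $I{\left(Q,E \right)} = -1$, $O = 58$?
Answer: $- \frac{89487}{5} \approx -17897.0$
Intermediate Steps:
$s{\left(Y \right)} = 8 + \frac{Y}{5}$
$j{\left(L,W \right)} = -18$ ($j{\left(L,W \right)} = 2 - 20 = -18$)
$A{\left(H,c \right)} = 6 - \frac{39 H^{2}}{5} - \frac{39 c^{2}}{5}$ ($A{\left(H,c \right)} = 6 - \left(8 + \frac{1}{5} \left(-1\right)\right) \left(\sqrt{H^{2} + c^{2}}\right)^{2} = 6 - \left(8 - \frac{1}{5}\right) \left(H^{2} + c^{2}\right) = 6 - \frac{39 \left(H^{2} + c^{2}\right)}{5} = 6 - \left(\frac{39 H^{2}}{5} + \frac{39 c^{2}}{5}\right) = 6 - \frac{39 H^{2}}{5} - \frac{39 c^{2}}{5}$)
$A{\left(23,-42 \right)} + j{\left(O,69 \right)} = \left(6 - \frac{39 \cdot 23^{2}}{5} - \frac{39 \left(-42\right)^{2}}{5}\right) - 18 = \left(6 - \frac{20631}{5} - \frac{68796}{5}\right) - 18 = - \frac{89397}{5} - 18 = - \frac{89487}{5}$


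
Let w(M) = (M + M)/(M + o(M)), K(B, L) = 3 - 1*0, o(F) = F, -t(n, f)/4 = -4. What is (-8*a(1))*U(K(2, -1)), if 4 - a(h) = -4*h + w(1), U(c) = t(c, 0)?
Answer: -896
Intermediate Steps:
t(n, f) = 16 (t(n, f) = -4*(-4) = 16)
K(B, L) = 3 (K(B, L) = 3 + 0 = 3)
w(M) = 1 (w(M) = (M + M)/(M + M) = (2*M)/((2*M)) = (2*M)*(1/(2*M)) = 1)
U(c) = 16
a(h) = 3 + 4*h (a(h) = 4 - (-4*h + 1) = 4 - (1 - 4*h) = 4 + (-1 + 4*h) = 3 + 4*h)
(-8*a(1))*U(K(2, -1)) = -8*(3 + 4*1)*16 = -8*(3 + 4)*16 = -8*7*16 = -56*16 = -896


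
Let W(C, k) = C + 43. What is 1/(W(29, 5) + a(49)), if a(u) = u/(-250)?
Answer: 250/17951 ≈ 0.013927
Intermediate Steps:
a(u) = -u/250 (a(u) = u*(-1/250) = -u/250)
W(C, k) = 43 + C
1/(W(29, 5) + a(49)) = 1/((43 + 29) - 1/250*49) = 1/(72 - 49/250) = 1/(17951/250) = 250/17951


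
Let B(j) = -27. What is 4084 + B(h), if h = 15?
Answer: 4057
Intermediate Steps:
4084 + B(h) = 4084 - 27 = 4057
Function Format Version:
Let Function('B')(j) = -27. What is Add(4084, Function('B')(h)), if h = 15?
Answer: 4057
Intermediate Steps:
Add(4084, Function('B')(h)) = Add(4084, -27) = 4057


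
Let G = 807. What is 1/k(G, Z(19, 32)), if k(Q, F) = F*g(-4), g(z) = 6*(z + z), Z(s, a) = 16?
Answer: -1/768 ≈ -0.0013021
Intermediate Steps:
g(z) = 12*z (g(z) = 6*(2*z) = 12*z)
k(Q, F) = -48*F (k(Q, F) = F*(12*(-4)) = F*(-48) = -48*F)
1/k(G, Z(19, 32)) = 1/(-48*16) = 1/(-768) = -1/768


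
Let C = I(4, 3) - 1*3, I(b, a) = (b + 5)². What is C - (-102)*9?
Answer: 996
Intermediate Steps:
I(b, a) = (5 + b)²
C = 78 (C = (5 + 4)² - 1*3 = 9² - 3 = 81 - 3 = 78)
C - (-102)*9 = 78 - (-102)*9 = 78 - 34*(-27) = 78 + 918 = 996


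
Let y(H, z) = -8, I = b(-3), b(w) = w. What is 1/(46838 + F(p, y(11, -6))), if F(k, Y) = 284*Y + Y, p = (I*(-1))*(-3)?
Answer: 1/44558 ≈ 2.2443e-5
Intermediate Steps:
I = -3
p = -9 (p = -3*(-1)*(-3) = 3*(-3) = -9)
F(k, Y) = 285*Y
1/(46838 + F(p, y(11, -6))) = 1/(46838 + 285*(-8)) = 1/(46838 - 2280) = 1/44558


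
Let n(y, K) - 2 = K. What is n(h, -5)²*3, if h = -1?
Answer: 27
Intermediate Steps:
n(y, K) = 2 + K
n(h, -5)²*3 = (2 - 5)²*3 = (-3)²*3 = 9*3 = 27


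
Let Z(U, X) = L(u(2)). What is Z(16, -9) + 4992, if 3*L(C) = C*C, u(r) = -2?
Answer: 14980/3 ≈ 4993.3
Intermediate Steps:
L(C) = C**2/3 (L(C) = (C*C)/3 = C**2/3)
Z(U, X) = 4/3 (Z(U, X) = (1/3)*(-2)**2 = (1/3)*4 = 4/3)
Z(16, -9) + 4992 = 4/3 + 4992 = 14980/3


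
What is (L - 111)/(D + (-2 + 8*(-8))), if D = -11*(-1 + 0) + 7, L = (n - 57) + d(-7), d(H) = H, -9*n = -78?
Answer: 499/144 ≈ 3.4653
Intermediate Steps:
n = 26/3 (n = -⅑*(-78) = 26/3 ≈ 8.6667)
L = -166/3 (L = (26/3 - 57) - 7 = -145/3 - 7 = -166/3 ≈ -55.333)
D = 18 (D = -11*(-1) + 7 = 11 + 7 = 18)
(L - 111)/(D + (-2 + 8*(-8))) = (-166/3 - 111)/(18 + (-2 + 8*(-8))) = -499/(3*(18 + (-2 - 64))) = -499/(3*(18 - 66)) = -499/3/(-48) = -499/3*(-1/48) = 499/144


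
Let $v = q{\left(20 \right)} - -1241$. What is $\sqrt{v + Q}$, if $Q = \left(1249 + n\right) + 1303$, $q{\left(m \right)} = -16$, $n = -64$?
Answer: $\sqrt{3713} \approx 60.934$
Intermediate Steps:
$v = 1225$ ($v = -16 - -1241 = -16 + 1241 = 1225$)
$Q = 2488$ ($Q = \left(1249 - 64\right) + 1303 = 1185 + 1303 = 2488$)
$\sqrt{v + Q} = \sqrt{1225 + 2488} = \sqrt{3713}$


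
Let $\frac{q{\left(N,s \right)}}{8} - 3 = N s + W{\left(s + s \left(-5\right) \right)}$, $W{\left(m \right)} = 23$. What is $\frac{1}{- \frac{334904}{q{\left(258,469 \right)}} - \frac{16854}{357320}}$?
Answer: $- \frac{2702857810}{1062393317} \approx -2.5441$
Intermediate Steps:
$q{\left(N,s \right)} = 208 + 8 N s$ ($q{\left(N,s \right)} = 24 + 8 \left(N s + 23\right) = 24 + 8 \left(23 + N s\right) = 24 + \left(184 + 8 N s\right) = 208 + 8 N s$)
$\frac{1}{- \frac{334904}{q{\left(258,469 \right)}} - \frac{16854}{357320}} = \frac{1}{- \frac{334904}{208 + 8 \cdot 258 \cdot 469} - \frac{16854}{357320}} = \frac{1}{- \frac{334904}{208 + 968016} - \frac{8427}{178660}} = \frac{1}{- \frac{334904}{968224} - \frac{8427}{178660}} = \frac{1}{\left(-334904\right) \frac{1}{968224} - \frac{8427}{178660}} = \frac{1}{- \frac{41863}{121028} - \frac{8427}{178660}} = \frac{1}{- \frac{1062393317}{2702857810}} = - \frac{2702857810}{1062393317}$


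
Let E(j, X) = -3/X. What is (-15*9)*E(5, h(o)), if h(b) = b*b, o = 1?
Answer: 405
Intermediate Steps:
h(b) = b²
(-15*9)*E(5, h(o)) = (-15*9)*(-3/(1²)) = -(-405)/1 = -(-405) = -135*(-3) = 405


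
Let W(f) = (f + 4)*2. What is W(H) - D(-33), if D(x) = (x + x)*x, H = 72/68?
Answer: -36854/17 ≈ -2167.9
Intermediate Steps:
H = 18/17 (H = 72*(1/68) = 18/17 ≈ 1.0588)
D(x) = 2*x² (D(x) = (2*x)*x = 2*x²)
W(f) = 8 + 2*f (W(f) = (4 + f)*2 = 8 + 2*f)
W(H) - D(-33) = (8 + 2*(18/17)) - 2*(-33)² = (8 + 36/17) - 2*1089 = 172/17 - 1*2178 = 172/17 - 2178 = -36854/17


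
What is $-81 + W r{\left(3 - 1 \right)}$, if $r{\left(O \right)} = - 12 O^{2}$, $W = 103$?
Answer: $-5025$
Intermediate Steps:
$-81 + W r{\left(3 - 1 \right)} = -81 + 103 \left(- 12 \left(3 - 1\right)^{2}\right) = -81 + 103 \left(- 12 \cdot 2^{2}\right) = -81 + 103 \left(\left(-12\right) 4\right) = -81 + 103 \left(-48\right) = -81 - 4944 = -5025$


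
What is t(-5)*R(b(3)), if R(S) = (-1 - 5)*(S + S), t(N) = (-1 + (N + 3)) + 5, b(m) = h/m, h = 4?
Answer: -32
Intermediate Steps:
b(m) = 4/m
t(N) = 7 + N (t(N) = (-1 + (3 + N)) + 5 = (2 + N) + 5 = 7 + N)
R(S) = -12*S
t(-5)*R(b(3)) = (7 - 5)*(-48/3) = 2*(-48/3) = 2*(-12*4/3) = 2*(-16) = -32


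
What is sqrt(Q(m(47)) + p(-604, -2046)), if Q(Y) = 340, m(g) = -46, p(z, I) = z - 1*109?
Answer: I*sqrt(373) ≈ 19.313*I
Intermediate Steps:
p(z, I) = -109 + z (p(z, I) = z - 109 = -109 + z)
sqrt(Q(m(47)) + p(-604, -2046)) = sqrt(340 + (-109 - 604)) = sqrt(340 - 713) = sqrt(-373) = I*sqrt(373)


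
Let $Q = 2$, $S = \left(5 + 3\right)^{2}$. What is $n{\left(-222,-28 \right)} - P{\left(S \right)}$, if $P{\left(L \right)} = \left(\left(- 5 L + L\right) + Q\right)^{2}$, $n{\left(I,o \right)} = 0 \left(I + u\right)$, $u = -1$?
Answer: $-64516$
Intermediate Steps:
$n{\left(I,o \right)} = 0$ ($n{\left(I,o \right)} = 0 \left(I - 1\right) = 0 \left(-1 + I\right) = 0$)
$S = 64$ ($S = 8^{2} = 64$)
$P{\left(L \right)} = \left(2 - 4 L\right)^{2}$ ($P{\left(L \right)} = \left(\left(- 5 L + L\right) + 2\right)^{2} = \left(- 4 L + 2\right)^{2} = \left(2 - 4 L\right)^{2}$)
$n{\left(-222,-28 \right)} - P{\left(S \right)} = 0 - 4 \left(-1 + 2 \cdot 64\right)^{2} = 0 - 4 \left(-1 + 128\right)^{2} = 0 - 4 \cdot 127^{2} = 0 - 4 \cdot 16129 = 0 - 64516 = -64516$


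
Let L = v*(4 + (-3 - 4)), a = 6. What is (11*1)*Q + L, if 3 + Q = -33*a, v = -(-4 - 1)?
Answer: -2226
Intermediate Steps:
v = 5 (v = -1*(-5) = 5)
Q = -201 (Q = -3 - 33*6 = -3 - 198 = -201)
L = -15 (L = 5*(4 + (-3 - 4)) = 5*(4 - 7) = 5*(-3) = -15)
(11*1)*Q + L = (11*1)*(-201) - 15 = 11*(-201) - 15 = -2211 - 15 = -2226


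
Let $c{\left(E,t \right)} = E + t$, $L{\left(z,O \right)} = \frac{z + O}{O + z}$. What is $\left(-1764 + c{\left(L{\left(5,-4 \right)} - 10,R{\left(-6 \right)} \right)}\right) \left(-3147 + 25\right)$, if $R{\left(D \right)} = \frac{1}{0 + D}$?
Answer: $\frac{16607479}{3} \approx 5.5358 \cdot 10^{6}$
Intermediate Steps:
$L{\left(z,O \right)} = 1$ ($L{\left(z,O \right)} = \frac{O + z}{O + z} = 1$)
$R{\left(D \right)} = \frac{1}{D}$
$\left(-1764 + c{\left(L{\left(5,-4 \right)} - 10,R{\left(-6 \right)} \right)}\right) \left(-3147 + 25\right) = \left(-1764 + \left(\left(1 - 10\right) + \frac{1}{-6}\right)\right) \left(-3147 + 25\right) = \left(-1764 + \left(\left(1 - 10\right) - \frac{1}{6}\right)\right) \left(-3122\right) = \left(-1764 - \frac{55}{6}\right) \left(-3122\right) = \left(- \frac{10639}{6}\right) \left(-3122\right) = \frac{16607479}{3}$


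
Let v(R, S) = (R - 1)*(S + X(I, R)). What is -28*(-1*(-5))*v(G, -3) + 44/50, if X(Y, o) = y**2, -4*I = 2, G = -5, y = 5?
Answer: 462022/25 ≈ 18481.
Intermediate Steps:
I = -1/2 (I = -1/4*2 = -1/2 ≈ -0.50000)
X(Y, o) = 25 (X(Y, o) = 5**2 = 25)
v(R, S) = (-1 + R)*(25 + S) (v(R, S) = (R - 1)*(S + 25) = (-1 + R)*(25 + S))
-28*(-1*(-5))*v(G, -3) + 44/50 = -28*(-1*(-5))*(-25 - 1*(-3) + 25*(-5) - 5*(-3)) + 44/50 = -140*(-25 + 3 - 125 + 15) + 44*(1/50) = -140*(-132) + 22/25 = -28*(-660) + 22/25 = 18480 + 22/25 = 462022/25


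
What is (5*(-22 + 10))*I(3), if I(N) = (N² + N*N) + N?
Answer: -1260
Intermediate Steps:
I(N) = N + 2*N² (I(N) = (N² + N²) + N = 2*N² + N = N + 2*N²)
(5*(-22 + 10))*I(3) = (5*(-22 + 10))*(3*(1 + 2*3)) = (5*(-12))*(3*(1 + 6)) = -180*7 = -60*21 = -1260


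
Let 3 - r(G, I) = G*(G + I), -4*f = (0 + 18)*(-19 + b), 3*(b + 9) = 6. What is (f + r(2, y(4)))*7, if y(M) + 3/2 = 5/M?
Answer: 1631/2 ≈ 815.50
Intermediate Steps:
b = -7 (b = -9 + (1/3)*6 = -9 + 2 = -7)
y(M) = -3/2 + 5/M
f = 117 (f = -(0 + 18)*(-19 - 7)/4 = -9*(-26)/2 = -1/4*(-468) = 117)
r(G, I) = 3 - G*(G + I)
(f + r(2, y(4)))*7 = (117 + (3 - 1*2**2 - 1*2*(-3/2 + 5/4)))*7 = (117 + (3 - 1*4 - 1*2*(-3/2 + 5*(1/4))))*7 = (117 + (3 - 4 - 1*2*(-3/2 + 5/4)))*7 = (117 + (3 - 4 - 1*2*(-1/4)))*7 = (117 + (3 - 4 + 1/2))*7 = (117 - 1/2)*7 = (233/2)*7 = 1631/2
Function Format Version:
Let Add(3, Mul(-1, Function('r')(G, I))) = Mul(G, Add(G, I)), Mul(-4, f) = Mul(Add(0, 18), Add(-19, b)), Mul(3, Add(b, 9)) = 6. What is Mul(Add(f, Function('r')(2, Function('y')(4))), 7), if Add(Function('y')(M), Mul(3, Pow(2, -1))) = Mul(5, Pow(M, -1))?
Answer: Rational(1631, 2) ≈ 815.50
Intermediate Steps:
b = -7 (b = Add(-9, Mul(Rational(1, 3), 6)) = Add(-9, 2) = -7)
Function('y')(M) = Add(Rational(-3, 2), Mul(5, Pow(M, -1)))
f = 117 (f = Mul(Rational(-1, 4), Mul(Add(0, 18), Add(-19, -7))) = Mul(Rational(-1, 4), Mul(18, -26)) = Mul(Rational(-1, 4), -468) = 117)
Function('r')(G, I) = Add(3, Mul(-1, G, Add(G, I))) (Function('r')(G, I) = Add(3, Mul(-1, Mul(G, Add(G, I)))) = Add(3, Mul(-1, G, Add(G, I))))
Mul(Add(f, Function('r')(2, Function('y')(4))), 7) = Mul(Add(117, Add(3, Mul(-1, Pow(2, 2)), Mul(-1, 2, Add(Rational(-3, 2), Mul(5, Pow(4, -1)))))), 7) = Mul(Add(117, Add(3, Mul(-1, 4), Mul(-1, 2, Add(Rational(-3, 2), Mul(5, Rational(1, 4)))))), 7) = Mul(Add(117, Add(3, -4, Mul(-1, 2, Add(Rational(-3, 2), Rational(5, 4))))), 7) = Mul(Add(117, Add(3, -4, Mul(-1, 2, Rational(-1, 4)))), 7) = Mul(Add(117, Add(3, -4, Rational(1, 2))), 7) = Mul(Add(117, Rational(-1, 2)), 7) = Mul(Rational(233, 2), 7) = Rational(1631, 2)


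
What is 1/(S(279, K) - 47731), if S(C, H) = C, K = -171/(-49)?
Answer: -1/47452 ≈ -2.1074e-5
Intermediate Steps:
K = 171/49 (K = -171*(-1/49) = 171/49 ≈ 3.4898)
1/(S(279, K) - 47731) = 1/(279 - 47731) = 1/(-47452) = -1/47452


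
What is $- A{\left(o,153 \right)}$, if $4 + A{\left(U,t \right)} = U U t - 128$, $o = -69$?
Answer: $-728301$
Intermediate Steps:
$A{\left(U,t \right)} = -132 + t U^{2}$ ($A{\left(U,t \right)} = -4 + \left(U U t - 128\right) = -4 + \left(U^{2} t - 128\right) = -4 + \left(t U^{2} - 128\right) = -4 + \left(-128 + t U^{2}\right) = -132 + t U^{2}$)
$- A{\left(o,153 \right)} = - (-132 + 153 \left(-69\right)^{2}) = - (-132 + 153 \cdot 4761) = - (-132 + 728433) = \left(-1\right) 728301 = -728301$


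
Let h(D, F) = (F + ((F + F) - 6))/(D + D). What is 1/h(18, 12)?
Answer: 6/5 ≈ 1.2000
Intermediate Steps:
h(D, F) = (-6 + 3*F)/(2*D) (h(D, F) = (F + (2*F - 6))/((2*D)) = (F + (-6 + 2*F))*(1/(2*D)) = (-6 + 3*F)*(1/(2*D)) = (-6 + 3*F)/(2*D))
1/h(18, 12) = 1/((3/2)*(-2 + 12)/18) = 1/((3/2)*(1/18)*10) = 1/(⅚) = 6/5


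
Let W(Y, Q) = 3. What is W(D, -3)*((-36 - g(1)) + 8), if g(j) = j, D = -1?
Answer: -87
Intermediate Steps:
W(D, -3)*((-36 - g(1)) + 8) = 3*((-36 - 1*1) + 8) = 3*((-36 - 1) + 8) = 3*(-37 + 8) = 3*(-29) = -87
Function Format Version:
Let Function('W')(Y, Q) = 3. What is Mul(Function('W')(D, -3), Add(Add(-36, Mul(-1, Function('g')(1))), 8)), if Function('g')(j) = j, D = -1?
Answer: -87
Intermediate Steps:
Mul(Function('W')(D, -3), Add(Add(-36, Mul(-1, Function('g')(1))), 8)) = Mul(3, Add(Add(-36, Mul(-1, 1)), 8)) = Mul(3, Add(Add(-36, -1), 8)) = Mul(3, Add(-37, 8)) = Mul(3, -29) = -87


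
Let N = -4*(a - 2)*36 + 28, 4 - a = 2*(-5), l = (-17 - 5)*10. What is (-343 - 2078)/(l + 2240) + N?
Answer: -3436421/2020 ≈ -1701.2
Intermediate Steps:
l = -220 (l = -22*10 = -220)
a = 14 (a = 4 - 2*(-5) = 4 - 1*(-10) = 4 + 10 = 14)
N = -1700 (N = -4*(14 - 2)*36 + 28 = -4*12*36 + 28 = -48*36 + 28 = -1728 + 28 = -1700)
(-343 - 2078)/(l + 2240) + N = (-343 - 2078)/(-220 + 2240) - 1700 = -2421/2020 - 1700 = -3436421/2020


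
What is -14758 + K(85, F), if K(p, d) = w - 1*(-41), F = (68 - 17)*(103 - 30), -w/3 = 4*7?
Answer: -14801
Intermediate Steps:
w = -84 (w = -12*7 = -3*28 = -84)
F = 3723 (F = 51*73 = 3723)
K(p, d) = -43 (K(p, d) = -84 - 1*(-41) = -84 + 41 = -43)
-14758 + K(85, F) = -14758 - 43 = -14801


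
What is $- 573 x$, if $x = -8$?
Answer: $4584$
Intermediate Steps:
$- 573 x = \left(-573\right) \left(-8\right) = 4584$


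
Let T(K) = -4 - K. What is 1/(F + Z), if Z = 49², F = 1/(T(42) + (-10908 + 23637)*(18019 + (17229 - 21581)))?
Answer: 173967197/417695239998 ≈ 0.00041649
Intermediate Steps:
F = 1/173967197 (F = 1/((-4 - 1*42) + (-10908 + 23637)*(18019 + (17229 - 21581))) = 1/((-4 - 42) + 12729*(18019 - 4352)) = 1/(-46 + 12729*13667) = 1/(-46 + 173967243) = 1/173967197 ≈ 5.7482e-9)
Z = 2401
1/(F + Z) = 1/(1/173967197 + 2401) = 1/(417695239998/173967197) = 173967197/417695239998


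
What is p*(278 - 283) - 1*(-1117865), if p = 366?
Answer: 1116035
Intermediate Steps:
p*(278 - 283) - 1*(-1117865) = 366*(278 - 283) - 1*(-1117865) = 366*(-5) + 1117865 = -1830 + 1117865 = 1116035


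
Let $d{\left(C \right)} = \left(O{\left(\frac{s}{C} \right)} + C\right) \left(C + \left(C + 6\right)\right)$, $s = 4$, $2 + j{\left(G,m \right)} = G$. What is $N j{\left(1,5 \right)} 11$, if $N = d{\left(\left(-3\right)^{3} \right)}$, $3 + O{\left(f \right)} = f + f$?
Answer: $- \frac{143968}{9} \approx -15996.0$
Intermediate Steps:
$j{\left(G,m \right)} = -2 + G$
$O{\left(f \right)} = -3 + 2 f$ ($O{\left(f \right)} = -3 + \left(f + f\right) = -3 + 2 f$)
$d{\left(C \right)} = \left(6 + 2 C\right) \left(-3 + C + \frac{8}{C}\right)$ ($d{\left(C \right)} = \left(\left(-3 + 2 \frac{4}{C}\right) + C\right) \left(C + \left(C + 6\right)\right) = \left(\left(-3 + \frac{8}{C}\right) + C\right) \left(C + \left(6 + C\right)\right) = \left(-3 + C + \frac{8}{C}\right) \left(6 + 2 C\right) = \left(6 + 2 C\right) \left(-3 + C + \frac{8}{C}\right)$)
$N = \frac{13088}{9}$ ($N = -2 + 2 \left(\left(-3\right)^{3}\right)^{2} + \frac{48}{\left(-3\right)^{3}} = -2 + 2 \left(-27\right)^{2} + \frac{48}{-27} = -2 + 2 \cdot 729 + 48 \left(- \frac{1}{27}\right) = -2 + 1458 - \frac{16}{9} = \frac{13088}{9} \approx 1454.2$)
$N j{\left(1,5 \right)} 11 = \frac{13088 \left(-2 + 1\right) 11}{9} = \frac{13088 \left(\left(-1\right) 11\right)}{9} = \frac{13088}{9} \left(-11\right) = - \frac{143968}{9}$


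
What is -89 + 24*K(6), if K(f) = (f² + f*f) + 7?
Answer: 1807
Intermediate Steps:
K(f) = 7 + 2*f² (K(f) = (f² + f²) + 7 = 2*f² + 7 = 7 + 2*f²)
-89 + 24*K(6) = -89 + 24*(7 + 2*6²) = -89 + 24*(7 + 2*36) = -89 + 24*(7 + 72) = -89 + 24*79 = -89 + 1896 = 1807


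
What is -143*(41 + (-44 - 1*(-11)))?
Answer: -1144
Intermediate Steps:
-143*(41 + (-44 - 1*(-11))) = -143*(41 + (-44 + 11)) = -143*(41 - 33) = -143*8 = -1144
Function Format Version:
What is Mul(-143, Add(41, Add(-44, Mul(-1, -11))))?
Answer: -1144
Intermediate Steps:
Mul(-143, Add(41, Add(-44, Mul(-1, -11)))) = Mul(-143, Add(41, Add(-44, 11))) = Mul(-143, Add(41, -33)) = Mul(-143, 8) = -1144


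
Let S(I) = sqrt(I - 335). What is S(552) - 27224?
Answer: -27224 + sqrt(217) ≈ -27209.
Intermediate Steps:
S(I) = sqrt(-335 + I)
S(552) - 27224 = sqrt(-335 + 552) - 27224 = sqrt(217) - 27224 = -27224 + sqrt(217)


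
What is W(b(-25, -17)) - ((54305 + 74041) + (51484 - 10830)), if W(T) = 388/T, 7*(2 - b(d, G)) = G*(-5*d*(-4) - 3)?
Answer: -1442755716/8537 ≈ -1.6900e+5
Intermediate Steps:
b(d, G) = 2 - G*(-3 + 20*d)/7 (b(d, G) = 2 - G*(-5*d*(-4) - 3)/7 = 2 - G*(20*d - 3)/7 = 2 - G*(-3 + 20*d)/7)
W(b(-25, -17)) - ((54305 + 74041) + (51484 - 10830)) = 388/(2 + (3/7)*(-17) - 20/7*(-17)*(-25)) - ((54305 + 74041) + (51484 - 10830)) = 388/(2 - 51/7 - 8500/7) - (128346 + 40654) = 388/(-8537/7) - 1*169000 = 388*(-7/8537) - 169000 = -2716/8537 - 169000 = -1442755716/8537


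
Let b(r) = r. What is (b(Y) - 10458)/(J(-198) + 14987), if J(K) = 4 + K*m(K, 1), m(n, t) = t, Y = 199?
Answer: -10259/14793 ≈ -0.69350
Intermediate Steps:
J(K) = 4 + K (J(K) = 4 + K*1 = 4 + K)
(b(Y) - 10458)/(J(-198) + 14987) = (199 - 10458)/((4 - 198) + 14987) = -10259/(-194 + 14987) = -10259/14793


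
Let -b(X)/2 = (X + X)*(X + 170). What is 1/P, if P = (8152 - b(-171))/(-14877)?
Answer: -14877/8836 ≈ -1.6837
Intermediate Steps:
b(X) = -4*X*(170 + X) (b(X) = -2*(X + X)*(X + 170) = -2*2*X*(170 + X) = -4*X*(170 + X))
P = -8836/14877 (P = (8152 - (-4)*(-171)*(170 - 171))/(-14877) = (8152 - (-4)*(-171)*(-1))*(-1/14877) = (8152 - 1*(-684))*(-1/14877) = (8152 + 684)*(-1/14877) = 8836*(-1/14877) = -8836/14877 ≈ -0.59394)
1/P = 1/(-8836/14877) = -14877/8836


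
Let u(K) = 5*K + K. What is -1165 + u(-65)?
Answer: -1555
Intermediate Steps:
u(K) = 6*K
-1165 + u(-65) = -1165 + 6*(-65) = -1165 - 390 = -1555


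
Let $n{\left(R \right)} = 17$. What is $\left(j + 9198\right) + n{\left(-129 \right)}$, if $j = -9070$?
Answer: $145$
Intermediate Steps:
$\left(j + 9198\right) + n{\left(-129 \right)} = \left(-9070 + 9198\right) + 17 = 128 + 17 = 145$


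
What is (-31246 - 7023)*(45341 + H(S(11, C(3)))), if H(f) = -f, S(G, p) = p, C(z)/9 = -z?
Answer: -1736187992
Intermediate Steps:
C(z) = -9*z (C(z) = 9*(-z) = -9*z)
(-31246 - 7023)*(45341 + H(S(11, C(3)))) = (-31246 - 7023)*(45341 - (-9)*3) = -38269*(45341 - 1*(-27)) = -38269*(45341 + 27) = -38269*45368 = -1736187992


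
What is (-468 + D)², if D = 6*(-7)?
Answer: 260100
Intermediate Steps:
D = -42
(-468 + D)² = (-468 - 42)² = (-510)² = 260100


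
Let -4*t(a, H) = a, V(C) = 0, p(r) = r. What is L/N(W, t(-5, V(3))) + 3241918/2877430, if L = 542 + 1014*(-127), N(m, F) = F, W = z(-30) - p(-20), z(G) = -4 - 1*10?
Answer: -147594424433/1438715 ≈ -1.0259e+5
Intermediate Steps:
z(G) = -14 (z(G) = -4 - 10 = -14)
t(a, H) = -a/4
W = 6 (W = -14 - 1*(-20) = -14 + 20 = 6)
L = -128236 (L = 542 - 128778 = -128236)
L/N(W, t(-5, V(3))) + 3241918/2877430 = -128236/((-¼*(-5))) + 3241918/2877430 = -128236/5/4 + 3241918*(1/2877430) = -128236*⅘ + 1620959/1438715 = -512944/5 + 1620959/1438715 = -147594424433/1438715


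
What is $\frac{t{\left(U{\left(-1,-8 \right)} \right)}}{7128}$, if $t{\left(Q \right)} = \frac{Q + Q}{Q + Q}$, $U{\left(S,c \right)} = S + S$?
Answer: $\frac{1}{7128} \approx 0.00014029$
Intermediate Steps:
$U{\left(S,c \right)} = 2 S$
$t{\left(Q \right)} = 1$ ($t{\left(Q \right)} = \frac{2 Q}{2 Q} = 2 Q \frac{1}{2 Q} = 1$)
$\frac{t{\left(U{\left(-1,-8 \right)} \right)}}{7128} = 1 \cdot \frac{1}{7128} = \frac{1}{7128}$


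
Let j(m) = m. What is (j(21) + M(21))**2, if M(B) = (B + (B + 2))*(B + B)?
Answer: 3493161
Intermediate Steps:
M(B) = 2*B*(2 + 2*B) (M(B) = (B + (2 + B))*(2*B) = (2 + 2*B)*(2*B) = 2*B*(2 + 2*B))
(j(21) + M(21))**2 = (21 + 4*21*(1 + 21))**2 = (21 + 4*21*22)**2 = (21 + 1848)**2 = 1869**2 = 3493161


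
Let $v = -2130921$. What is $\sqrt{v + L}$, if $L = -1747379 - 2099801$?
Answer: $i \sqrt{5978101} \approx 2445.0 i$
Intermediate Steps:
$L = -3847180$ ($L = -1747379 - 2099801 = -3847180$)
$\sqrt{v + L} = \sqrt{-2130921 - 3847180} = \sqrt{-5978101} = i \sqrt{5978101}$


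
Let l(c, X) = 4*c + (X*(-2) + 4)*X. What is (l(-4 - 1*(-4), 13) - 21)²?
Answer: 94249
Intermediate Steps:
l(c, X) = 4*c + X*(4 - 2*X) (l(c, X) = 4*c + (-2*X + 4)*X = 4*c + (4 - 2*X)*X = 4*c + X*(4 - 2*X))
(l(-4 - 1*(-4), 13) - 21)² = ((-2*13² + 4*13 + 4*(-4 - 1*(-4))) - 21)² = ((-2*169 + 52 + 4*(-4 + 4)) - 21)² = ((-338 + 52 + 4*0) - 21)² = ((-338 + 52 + 0) - 21)² = (-286 - 21)² = (-307)² = 94249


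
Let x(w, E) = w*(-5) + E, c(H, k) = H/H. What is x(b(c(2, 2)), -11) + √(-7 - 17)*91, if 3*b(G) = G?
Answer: -38/3 + 182*I*√6 ≈ -12.667 + 445.81*I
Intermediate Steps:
c(H, k) = 1
b(G) = G/3
x(w, E) = E - 5*w (x(w, E) = -5*w + E = E - 5*w)
x(b(c(2, 2)), -11) + √(-7 - 17)*91 = (-11 - 5/3) + √(-7 - 17)*91 = (-11 - 5*⅓) + √(-24)*91 = (-11 - 5/3) + (2*I*√6)*91 = -38/3 + 182*I*√6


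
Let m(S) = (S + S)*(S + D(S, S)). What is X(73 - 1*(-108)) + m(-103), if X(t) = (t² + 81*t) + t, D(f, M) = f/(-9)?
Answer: 598171/9 ≈ 66464.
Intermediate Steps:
D(f, M) = -f/9 (D(f, M) = f*(-⅑) = -f/9)
m(S) = 16*S²/9 (m(S) = (S + S)*(S - S/9) = (2*S)*(8*S/9) = 16*S²/9)
X(t) = t² + 82*t
X(73 - 1*(-108)) + m(-103) = (73 - 1*(-108))*(82 + (73 - 1*(-108))) + (16/9)*(-103)² = (73 + 108)*(82 + (73 + 108)) + (16/9)*10609 = 181*(82 + 181) + 169744/9 = 181*263 + 169744/9 = 47603 + 169744/9 = 598171/9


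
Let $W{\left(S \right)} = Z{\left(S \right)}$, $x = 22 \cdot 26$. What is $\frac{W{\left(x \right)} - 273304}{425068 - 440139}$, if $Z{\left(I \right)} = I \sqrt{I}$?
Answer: $\frac{273304}{15071} - \frac{1144 \sqrt{143}}{15071} \approx 17.227$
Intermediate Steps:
$x = 572$
$Z{\left(I \right)} = I^{\frac{3}{2}}$
$W{\left(S \right)} = S^{\frac{3}{2}}$
$\frac{W{\left(x \right)} - 273304}{425068 - 440139} = \frac{572^{\frac{3}{2}} - 273304}{425068 - 440139} = \frac{1144 \sqrt{143} - 273304}{-15071} = \left(-273304 + 1144 \sqrt{143}\right) \left(- \frac{1}{15071}\right) = \frac{273304}{15071} - \frac{1144 \sqrt{143}}{15071}$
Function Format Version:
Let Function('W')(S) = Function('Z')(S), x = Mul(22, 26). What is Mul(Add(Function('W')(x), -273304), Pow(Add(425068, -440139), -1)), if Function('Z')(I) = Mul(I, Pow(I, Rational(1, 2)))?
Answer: Add(Rational(273304, 15071), Mul(Rational(-1144, 15071), Pow(143, Rational(1, 2)))) ≈ 17.227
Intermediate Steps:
x = 572
Function('Z')(I) = Pow(I, Rational(3, 2))
Function('W')(S) = Pow(S, Rational(3, 2))
Mul(Add(Function('W')(x), -273304), Pow(Add(425068, -440139), -1)) = Mul(Add(Pow(572, Rational(3, 2)), -273304), Pow(Add(425068, -440139), -1)) = Mul(Add(Mul(1144, Pow(143, Rational(1, 2))), -273304), Pow(-15071, -1)) = Mul(Add(-273304, Mul(1144, Pow(143, Rational(1, 2)))), Rational(-1, 15071)) = Add(Rational(273304, 15071), Mul(Rational(-1144, 15071), Pow(143, Rational(1, 2))))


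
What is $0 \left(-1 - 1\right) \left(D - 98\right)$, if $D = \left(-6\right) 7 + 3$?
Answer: $0$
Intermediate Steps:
$D = -39$ ($D = -42 + 3 = -39$)
$0 \left(-1 - 1\right) \left(D - 98\right) = 0 \left(-1 - 1\right) \left(-39 - 98\right) = 0 \left(-2\right) \left(-137\right) = 0 \left(-137\right) = 0$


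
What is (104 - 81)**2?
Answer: 529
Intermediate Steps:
(104 - 81)**2 = 23**2 = 529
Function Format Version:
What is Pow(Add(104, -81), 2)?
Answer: 529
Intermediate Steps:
Pow(Add(104, -81), 2) = Pow(23, 2) = 529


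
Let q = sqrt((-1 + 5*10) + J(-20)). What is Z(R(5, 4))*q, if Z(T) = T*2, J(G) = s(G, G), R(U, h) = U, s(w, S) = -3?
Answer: 10*sqrt(46) ≈ 67.823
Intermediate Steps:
J(G) = -3
Z(T) = 2*T
q = sqrt(46) (q = sqrt((-1 + 5*10) - 3) = sqrt((-1 + 50) - 3) = sqrt(49 - 3) = sqrt(46) ≈ 6.7823)
Z(R(5, 4))*q = (2*5)*sqrt(46) = 10*sqrt(46)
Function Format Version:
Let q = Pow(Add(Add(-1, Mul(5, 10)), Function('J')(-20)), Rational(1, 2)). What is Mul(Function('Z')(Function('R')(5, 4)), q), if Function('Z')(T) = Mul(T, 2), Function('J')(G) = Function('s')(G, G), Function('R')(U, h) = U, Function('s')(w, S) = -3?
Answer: Mul(10, Pow(46, Rational(1, 2))) ≈ 67.823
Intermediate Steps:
Function('J')(G) = -3
Function('Z')(T) = Mul(2, T)
q = Pow(46, Rational(1, 2)) (q = Pow(Add(Add(-1, Mul(5, 10)), -3), Rational(1, 2)) = Pow(Add(Add(-1, 50), -3), Rational(1, 2)) = Pow(Add(49, -3), Rational(1, 2)) = Pow(46, Rational(1, 2)) ≈ 6.7823)
Mul(Function('Z')(Function('R')(5, 4)), q) = Mul(Mul(2, 5), Pow(46, Rational(1, 2))) = Mul(10, Pow(46, Rational(1, 2)))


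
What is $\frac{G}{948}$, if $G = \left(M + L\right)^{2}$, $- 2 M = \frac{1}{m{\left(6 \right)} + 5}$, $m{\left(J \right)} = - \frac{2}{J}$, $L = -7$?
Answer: $\frac{39601}{743232} \approx 0.053282$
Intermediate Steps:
$M = - \frac{3}{28}$ ($M = - \frac{1}{2 \left(- \frac{2}{6} + 5\right)} = - \frac{1}{2 \left(\left(-2\right) \frac{1}{6} + 5\right)} = - \frac{1}{2 \left(- \frac{1}{3} + 5\right)} = - \frac{1}{2 \cdot \frac{14}{3}} = \left(- \frac{1}{2}\right) \frac{3}{14} = - \frac{3}{28} \approx -0.10714$)
$G = \frac{39601}{784}$ ($G = \left(- \frac{3}{28} - 7\right)^{2} = \left(- \frac{199}{28}\right)^{2} = \frac{39601}{784} \approx 50.511$)
$\frac{G}{948} = \frac{39601}{784 \cdot 948} = \frac{39601}{784} \cdot \frac{1}{948} = \frac{39601}{743232}$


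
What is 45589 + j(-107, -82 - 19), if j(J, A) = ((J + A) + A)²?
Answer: 141070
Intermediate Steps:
j(J, A) = (J + 2*A)² (j(J, A) = ((A + J) + A)² = (J + 2*A)²)
45589 + j(-107, -82 - 19) = 45589 + (-107 + 2*(-82 - 19))² = 45589 + (-107 + 2*(-101))² = 45589 + (-107 - 202)² = 45589 + (-309)² = 45589 + 95481 = 141070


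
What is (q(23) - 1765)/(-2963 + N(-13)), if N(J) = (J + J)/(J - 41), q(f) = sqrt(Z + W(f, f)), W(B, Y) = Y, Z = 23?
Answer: 47655/79988 - 27*sqrt(46)/79988 ≈ 0.59349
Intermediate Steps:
q(f) = sqrt(23 + f)
N(J) = 2*J/(-41 + J) (N(J) = (2*J)/(-41 + J) = 2*J/(-41 + J))
(q(23) - 1765)/(-2963 + N(-13)) = (sqrt(23 + 23) - 1765)/(-2963 + 2*(-13)/(-41 - 13)) = (sqrt(46) - 1765)/(-2963 + 2*(-13)/(-54)) = (-1765 + sqrt(46))/(-2963 + 2*(-13)*(-1/54)) = (-1765 + sqrt(46))/(-2963 + 13/27) = (-1765 + sqrt(46))/(-79988/27) = (-1765 + sqrt(46))*(-27/79988) = 47655/79988 - 27*sqrt(46)/79988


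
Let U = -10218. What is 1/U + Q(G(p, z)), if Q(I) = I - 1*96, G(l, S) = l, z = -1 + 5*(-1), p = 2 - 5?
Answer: -1011583/10218 ≈ -99.000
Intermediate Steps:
p = -3
z = -6 (z = -1 - 5 = -6)
Q(I) = -96 + I (Q(I) = I - 96 = -96 + I)
1/U + Q(G(p, z)) = 1/(-10218) + (-96 - 3) = -1/10218 - 99 = -1011583/10218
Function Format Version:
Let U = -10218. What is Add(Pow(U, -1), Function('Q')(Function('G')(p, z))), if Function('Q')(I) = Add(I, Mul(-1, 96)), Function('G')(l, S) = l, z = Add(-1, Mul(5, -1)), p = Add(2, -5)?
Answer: Rational(-1011583, 10218) ≈ -99.000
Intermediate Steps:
p = -3
z = -6 (z = Add(-1, -5) = -6)
Function('Q')(I) = Add(-96, I) (Function('Q')(I) = Add(I, -96) = Add(-96, I))
Add(Pow(U, -1), Function('Q')(Function('G')(p, z))) = Add(Pow(-10218, -1), Add(-96, -3)) = Add(Rational(-1, 10218), -99) = Rational(-1011583, 10218)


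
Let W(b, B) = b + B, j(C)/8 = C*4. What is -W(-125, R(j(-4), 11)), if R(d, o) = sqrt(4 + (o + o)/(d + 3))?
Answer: 125 - sqrt(2390)/25 ≈ 123.04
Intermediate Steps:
j(C) = 32*C (j(C) = 8*(C*4) = 8*(4*C) = 32*C)
R(d, o) = sqrt(4 + 2*o/(3 + d)) (R(d, o) = sqrt(4 + (2*o)/(3 + d)) = sqrt(4 + 2*o/(3 + d)))
W(b, B) = B + b
-W(-125, R(j(-4), 11)) = -(sqrt(2)*sqrt((6 + 11 + 2*(32*(-4)))/(3 + 32*(-4))) - 125) = -(sqrt(2)*sqrt((6 + 11 + 2*(-128))/(3 - 128)) - 125) = -(sqrt(2)*sqrt((6 + 11 - 256)/(-125)) - 125) = -(sqrt(2)*sqrt(-1/125*(-239)) - 125) = -(sqrt(2)*sqrt(239/125) - 125) = -(sqrt(2)*(sqrt(1195)/25) - 125) = -(sqrt(2390)/25 - 125) = -(-125 + sqrt(2390)/25) = 125 - sqrt(2390)/25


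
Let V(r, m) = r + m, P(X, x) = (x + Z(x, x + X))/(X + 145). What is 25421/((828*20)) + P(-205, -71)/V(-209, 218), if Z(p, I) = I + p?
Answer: 114719/49680 ≈ 2.3092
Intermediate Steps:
P(X, x) = (X + 3*x)/(145 + X) (P(X, x) = (x + ((x + X) + x))/(X + 145) = (x + ((X + x) + x))/(145 + X) = (x + (X + 2*x))/(145 + X) = (X + 3*x)/(145 + X))
V(r, m) = m + r
25421/((828*20)) + P(-205, -71)/V(-209, 218) = 25421/((828*20)) + ((-205 + 3*(-71))/(145 - 205))/(218 - 209) = 25421/16560 + ((-205 - 213)/(-60))/9 = 25421*(1/16560) - 1/60*(-418)*(⅑) = 25421/16560 + (209/30)*(⅑) = 25421/16560 + 209/270 = 114719/49680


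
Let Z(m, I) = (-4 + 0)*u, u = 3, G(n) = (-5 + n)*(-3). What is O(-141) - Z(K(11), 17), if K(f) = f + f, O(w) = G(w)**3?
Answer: 84027684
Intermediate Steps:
G(n) = 15 - 3*n
O(w) = (15 - 3*w)**3
K(f) = 2*f
Z(m, I) = -12 (Z(m, I) = (-4 + 0)*3 = -4*3 = -12)
O(-141) - Z(K(11), 17) = -27*(-5 - 141)**3 - 1*(-12) = -27*(-146)**3 + 12 = -27*(-3112136) + 12 = 84027672 + 12 = 84027684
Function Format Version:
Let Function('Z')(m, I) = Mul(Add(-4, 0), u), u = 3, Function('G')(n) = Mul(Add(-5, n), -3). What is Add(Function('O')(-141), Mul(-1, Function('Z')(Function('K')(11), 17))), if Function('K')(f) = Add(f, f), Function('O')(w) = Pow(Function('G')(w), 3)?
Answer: 84027684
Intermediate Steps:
Function('G')(n) = Add(15, Mul(-3, n))
Function('O')(w) = Pow(Add(15, Mul(-3, w)), 3)
Function('K')(f) = Mul(2, f)
Function('Z')(m, I) = -12 (Function('Z')(m, I) = Mul(Add(-4, 0), 3) = Mul(-4, 3) = -12)
Add(Function('O')(-141), Mul(-1, Function('Z')(Function('K')(11), 17))) = Add(Mul(-27, Pow(Add(-5, -141), 3)), Mul(-1, -12)) = Add(Mul(-27, Pow(-146, 3)), 12) = Add(Mul(-27, -3112136), 12) = Add(84027672, 12) = 84027684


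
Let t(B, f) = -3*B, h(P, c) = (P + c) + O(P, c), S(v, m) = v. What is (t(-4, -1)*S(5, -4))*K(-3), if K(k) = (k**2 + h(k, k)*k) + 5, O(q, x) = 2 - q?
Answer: 1020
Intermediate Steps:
h(P, c) = 2 + c (h(P, c) = (P + c) + (2 - P) = 2 + c)
K(k) = 5 + k**2 + k*(2 + k) (K(k) = (k**2 + (2 + k)*k) + 5 = (k**2 + k*(2 + k)) + 5 = 5 + k**2 + k*(2 + k))
(t(-4, -1)*S(5, -4))*K(-3) = (-3*(-4)*5)*(5 + (-3)**2 - 3*(2 - 3)) = (12*5)*(5 + 9 - 3*(-1)) = 60*(5 + 9 + 3) = 60*17 = 1020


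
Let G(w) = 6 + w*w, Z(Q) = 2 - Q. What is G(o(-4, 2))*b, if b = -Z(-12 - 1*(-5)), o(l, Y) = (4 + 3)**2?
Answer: -21663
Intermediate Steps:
o(l, Y) = 49 (o(l, Y) = 7**2 = 49)
G(w) = 6 + w**2
b = -9 (b = -(2 - (-12 - 1*(-5))) = -(2 - (-12 + 5)) = -(2 - 1*(-7)) = -(2 + 7) = -1*9 = -9)
G(o(-4, 2))*b = (6 + 49**2)*(-9) = (6 + 2401)*(-9) = 2407*(-9) = -21663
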